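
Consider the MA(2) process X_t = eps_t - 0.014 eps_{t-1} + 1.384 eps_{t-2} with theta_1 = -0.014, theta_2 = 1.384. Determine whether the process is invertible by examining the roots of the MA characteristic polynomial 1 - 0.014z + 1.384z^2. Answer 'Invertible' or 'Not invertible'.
\text{Not invertible}

The MA(q) characteristic polynomial is P(z) = 1 - 0.014z + 1.384z^2.
Invertibility requires all roots to lie outside the unit circle, i.e. |z| > 1 for every root.
Set 1 + (-0.014) z + (1.384) z^2 = 0, i.e. a z^2 + b z + c = 0 with a = 1.384, b = -0.014, c = 1.
Discriminant D = b^2 - 4ac = (-0.014)^2 - 4*(1.384)*1 = 0.000196 - (5.536) = -5.535804.
D < 0, so the roots are the complex-conjugate pair z = (-b +/- i sqrt(-D)) / (2a) = 0.0051 +/- 0.85i.
For a conjugate pair |z|^2 = z * conj(z) = (product of roots) = c/a = 1/(1.384) = 0.722543, so |z| = sqrt(0.722543) = 0.85 for both roots.
Moduli of all roots: 0.8500, 0.8500.
All moduli strictly greater than 1? No.
Verdict: Not invertible.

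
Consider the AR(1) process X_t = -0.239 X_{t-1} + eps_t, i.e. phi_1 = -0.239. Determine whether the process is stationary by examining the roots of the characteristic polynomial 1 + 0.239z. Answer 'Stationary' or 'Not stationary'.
\text{Stationary}

The AR(p) characteristic polynomial is P(z) = 1 + 0.239z.
Stationarity requires all roots to lie outside the unit circle, i.e. |z| > 1 for every root.
This is linear in z: 1 + (0.239) z = 0  =>  z = -1/(0.239) = -4.1841,  |z| = 4.1841.
Moduli of all roots: 4.1841.
All moduli strictly greater than 1? Yes.
Verdict: Stationary.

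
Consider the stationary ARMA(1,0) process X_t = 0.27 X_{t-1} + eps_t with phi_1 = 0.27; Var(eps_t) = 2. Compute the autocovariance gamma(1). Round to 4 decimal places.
\gamma(1) = 0.5825

Multiply the model equation by X_{t-k} and take expectations. With theta_0 = psi_0 = 1 and psi_j the MA(infinity) weights, this gives
  gamma(k) - sum_i phi_i gamma(k-i) = c_k,
  c_k = sigma^2 * sum_{j=k..q} theta_j psi_{j-k}   (c_k = 0 for k > q),
using gamma(-m) = gamma(m).
Pure AR (q = 0): c_0 = sigma^2 = 2, c_k = 0 for k >= 1.
Equations for k = 0 and k = 1 (AR order 1):
  gamma(0) = phi_1 gamma(1) + c_0
  gamma(1) = phi_1 gamma(0) + c_1
Substituting the second into the first: gamma(0) (1 - phi_1^2) = c_0 + phi_1 c_1, so
  gamma(0) = c_0 / (1 - phi_1^2) = 2 / (1 - (0.27)^2) = 2 / 0.9271 = 2.157265.
  gamma(1) = phi_1 gamma(0) = (0.27)(2.157265) = 0.582461.
Therefore gamma(1) = 0.5825 (to 4 decimal places).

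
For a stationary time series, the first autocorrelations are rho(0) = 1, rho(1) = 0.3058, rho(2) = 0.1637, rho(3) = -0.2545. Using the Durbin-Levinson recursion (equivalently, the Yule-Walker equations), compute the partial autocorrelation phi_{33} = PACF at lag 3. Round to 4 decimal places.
\phi_{33} = -0.3600

The PACF at lag k is phi_{kk}, the last component of the solution
to the Yule-Walker system G_k phi = r_k where
  (G_k)_{ij} = rho(|i - j|), (r_k)_i = rho(i), i,j = 1..k.
Equivalently, Durbin-Levinson gives phi_{kk} iteratively:
  phi_{11} = rho(1)
  phi_{kk} = [rho(k) - sum_{j=1..k-1} phi_{k-1,j} rho(k-j)]
            / [1 - sum_{j=1..k-1} phi_{k-1,j} rho(j)],
  phi_{k,j} = phi_{k-1,j} - phi_{kk} phi_{k-1,k-j},  j = 1..k-1.
Step k = 1:
  phi_11 = rho(1) = 0.3058.
Step k = 2:
  phi_22 = [rho(2) - phi_11 rho(1)] / [1 - phi_11 rho(1)] = [0.1637 - (0.3058)(0.3058)] / [1 - (0.3058)(0.3058)]
         = 0.07018636 / 0.90648636 = 0.077427.
  Update: phi_21 = phi_11 - phi_22 phi_11 = 0.3058 - (0.077427)(0.3058) = 0.282123.
Step k = 3:
  phi_33 = [rho(3) - phi_21 rho(2) - phi_22 rho(1)] / [1 - phi_21 rho(1) - phi_22 rho(2)]
    numerator   = -0.2545 - (0.282123)(0.1637) - (0.077427)(0.3058) = -0.32436064
    denominator = 1 - (0.282123)(0.3058) - (0.077427)(0.1637) = 0.90105205
  phi_33 = -0.32436064 / 0.90105205 = -0.36.
Therefore phi_{33} = -0.3600.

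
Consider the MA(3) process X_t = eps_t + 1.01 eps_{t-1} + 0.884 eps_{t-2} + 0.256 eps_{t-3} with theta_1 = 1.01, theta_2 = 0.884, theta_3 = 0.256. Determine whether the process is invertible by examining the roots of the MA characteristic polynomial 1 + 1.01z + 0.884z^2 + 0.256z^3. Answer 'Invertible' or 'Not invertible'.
\text{Invertible}

The MA(q) characteristic polynomial is P(z) = 1 + 1.01z + 0.884z^2 + 0.256z^3.
Invertibility requires all roots to lie outside the unit circle, i.e. |z| > 1 for every root.
Degree 3: look for a simple real root z0 first, then factor out (1 - z/z0) and solve the remaining quadratic.
Testing z0 = -2.5: P(-2.5) = 1 + (1.01)(-2.5) + (0.884)(-2.5)^2 + (0.256)(-2.5)^3
  = 1 + (-2.525) + (5.525) + (-4) = 0.  So z_0 = -2.5 is a root, |z_0| = 2.5.
Divide out the factor (1 + 0.4 z) = (1 - z/z0) (since 1/z0 = -0.4):
  P(z) = (1 + 0.4 z)(1 + (0.61) z + (0.64) z^2)
  [check: z-coef 0.61 - (-0.4) = 1.01; z^2-coef 0.64 - (-0.4)(0.61) = 0.884; z^3-coef -(-0.4)(0.64) = 0.256.]
Remaining roots from the quadratic factor 1 + (0.61) z + (0.64) z^2:
  Set 1 + (0.61) z + (0.64) z^2 = 0, i.e. a z^2 + b z + c = 0 with a = 0.64, b = 0.61, c = 1.
  Discriminant D = b^2 - 4ac = (0.61)^2 - 4*(0.64)*1 = 0.3721 - (2.56) = -2.1879.
  D < 0, so the roots are the complex-conjugate pair z = (-b +/- i sqrt(-D)) / (2a) = -0.4766 +/- 1.1556i.
  For a conjugate pair |z|^2 = z * conj(z) = (product of roots) = c/a = 1/(0.64) = 1.5625, so |z| = sqrt(1.5625) = 1.25 for both roots.
Moduli of all roots: 2.5000, 1.2500, 1.2500.
All moduli strictly greater than 1? Yes.
Verdict: Invertible.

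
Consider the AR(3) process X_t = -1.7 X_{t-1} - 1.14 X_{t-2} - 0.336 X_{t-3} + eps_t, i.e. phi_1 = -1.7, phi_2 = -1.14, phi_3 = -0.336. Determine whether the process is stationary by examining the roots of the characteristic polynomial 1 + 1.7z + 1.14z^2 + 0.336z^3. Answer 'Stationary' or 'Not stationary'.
\text{Stationary}

The AR(p) characteristic polynomial is P(z) = 1 + 1.7z + 1.14z^2 + 0.336z^3.
Stationarity requires all roots to lie outside the unit circle, i.e. |z| > 1 for every root.
Degree 3: look for a simple real root z0 first, then factor out (1 - z/z0) and solve the remaining quadratic.
Testing z0 = -1.25: P(-1.25) = 1 + (1.7)(-1.25) + (1.14)(-1.25)^2 + (0.336)(-1.25)^3
  = 1 + (-2.125) + (1.78125) + (-0.65625) = 0.  So z_0 = -1.25 is a root, |z_0| = 1.25.
Divide out the factor (1 + 0.8 z) = (1 - z/z0) (since 1/z0 = -0.8):
  P(z) = (1 + 0.8 z)(1 + (0.9) z + (0.42) z^2)
  [check: z-coef 0.9 - (-0.8) = 1.7; z^2-coef 0.42 - (-0.8)(0.9) = 1.14; z^3-coef -(-0.8)(0.42) = 0.336.]
Remaining roots from the quadratic factor 1 + (0.9) z + (0.42) z^2:
  Set 1 + (0.9) z + (0.42) z^2 = 0, i.e. a z^2 + b z + c = 0 with a = 0.42, b = 0.9, c = 1.
  Discriminant D = b^2 - 4ac = (0.9)^2 - 4*(0.42)*1 = 0.81 - (1.68) = -0.87.
  D < 0, so the roots are the complex-conjugate pair z = (-b +/- i sqrt(-D)) / (2a) = -1.0714 +/- 1.1104i.
  For a conjugate pair |z|^2 = z * conj(z) = (product of roots) = c/a = 1/(0.42) = 2.380952, so |z| = sqrt(2.380952) = 1.543 for both roots.
Moduli of all roots: 1.2500, 1.5430, 1.5430.
All moduli strictly greater than 1? Yes.
Verdict: Stationary.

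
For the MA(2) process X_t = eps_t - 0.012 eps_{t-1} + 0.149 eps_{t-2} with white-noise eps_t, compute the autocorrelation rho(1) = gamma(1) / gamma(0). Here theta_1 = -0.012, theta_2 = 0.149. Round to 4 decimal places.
\rho(1) = -0.0135

For an MA(q) process with theta_0 = 1, the autocovariance is
  gamma(k) = sigma^2 * sum_{i=0..q-k} theta_i * theta_{i+k},
and rho(k) = gamma(k) / gamma(0). Sigma^2 cancels.
  numerator   = (1)*(-0.012) + (-0.012)*(0.149) = -0.013788.
  denominator = (1)^2 + (-0.012)^2 + (0.149)^2 = 1.022345.
  rho(1) = -0.013788 / 1.022345 = -0.0135.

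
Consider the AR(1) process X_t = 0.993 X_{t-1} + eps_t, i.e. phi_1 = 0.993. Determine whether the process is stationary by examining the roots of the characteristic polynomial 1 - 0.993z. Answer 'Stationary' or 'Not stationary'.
\text{Stationary}

The AR(p) characteristic polynomial is P(z) = 1 - 0.993z.
Stationarity requires all roots to lie outside the unit circle, i.e. |z| > 1 for every root.
This is linear in z: 1 + (-0.993) z = 0  =>  z = -1/(-0.993) = 1.007049,  |z| = 1.007049.
Moduli of all roots: 1.0070.
All moduli strictly greater than 1? Yes.
Verdict: Stationary.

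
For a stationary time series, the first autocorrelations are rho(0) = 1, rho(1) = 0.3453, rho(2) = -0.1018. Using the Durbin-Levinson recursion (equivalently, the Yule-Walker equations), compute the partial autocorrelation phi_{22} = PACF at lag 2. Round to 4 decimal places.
\phi_{22} = -0.2510

The PACF at lag k is phi_{kk}, the last component of the solution
to the Yule-Walker system G_k phi = r_k where
  (G_k)_{ij} = rho(|i - j|), (r_k)_i = rho(i), i,j = 1..k.
Equivalently, Durbin-Levinson gives phi_{kk} iteratively:
  phi_{11} = rho(1)
  phi_{kk} = [rho(k) - sum_{j=1..k-1} phi_{k-1,j} rho(k-j)]
            / [1 - sum_{j=1..k-1} phi_{k-1,j} rho(j)],
  phi_{k,j} = phi_{k-1,j} - phi_{kk} phi_{k-1,k-j},  j = 1..k-1.
Step k = 1:
  phi_11 = rho(1) = 0.3453.
Step k = 2:
  phi_22 = [rho(2) - phi_11 rho(1)] / [1 - phi_11 rho(1)] = [-0.1018 - (0.3453)(0.3453)] / [1 - (0.3453)(0.3453)]
         = -0.22103209 / 0.88076791 = -0.251.
Therefore phi_{22} = -0.2510.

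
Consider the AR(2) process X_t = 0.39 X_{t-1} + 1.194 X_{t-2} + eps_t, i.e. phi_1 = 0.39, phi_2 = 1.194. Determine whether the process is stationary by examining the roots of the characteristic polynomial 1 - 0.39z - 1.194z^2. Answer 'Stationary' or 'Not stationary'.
\text{Not stationary}

The AR(p) characteristic polynomial is P(z) = 1 - 0.39z - 1.194z^2.
Stationarity requires all roots to lie outside the unit circle, i.e. |z| > 1 for every root.
Set 1 + (-0.39) z + (-1.194) z^2 = 0, i.e. a z^2 + b z + c = 0 with a = -1.194, b = -0.39, c = 1.
Discriminant D = b^2 - 4ac = (-0.39)^2 - 4*(-1.194)*1 = 0.1521 - (-4.776) = 4.9281.
D >= 0, so the roots are real: z = (-b +/- sqrt(D)) / (2a) = (0.39 +/- 2.219932) / (-2.388).
  z_1 = (0.39 + 2.219932) / (-2.388) = -1.0929,   |z_1| = 1.0929.
  z_2 = (0.39 - 2.219932) / (-2.388) = 0.7663,   |z_2| = 0.7663.
Moduli of all roots: 1.0929, 0.7663.
All moduli strictly greater than 1? No.
Verdict: Not stationary.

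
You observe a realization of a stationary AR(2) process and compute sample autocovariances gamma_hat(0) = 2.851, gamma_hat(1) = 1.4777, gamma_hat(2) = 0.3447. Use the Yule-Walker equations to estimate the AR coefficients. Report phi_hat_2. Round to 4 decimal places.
\hat\phi_{2} = -0.2020

The Yule-Walker equations for an AR(p) process read, in matrix form,
  Gamma_p phi = r_p,   with   (Gamma_p)_{ij} = gamma(|i - j|),
                       (r_p)_i = gamma(i),   i,j = 1..p.
Substitute the sample gammas (Toeplitz matrix and right-hand side of size 2):
  Gamma_p = [[2.851, 1.4777], [1.4777, 2.851]]
  r_p     = [1.4777, 0.3447]
Written out:
  2.851 phi_1 + 1.4777 phi_2 = 1.4777
  1.4777 phi_1 + 2.851 phi_2 = 0.3447
Solve by Cramer's rule:
  det = gamma(0)^2 - gamma(1)^2 = (2.851)^2 - (1.4777)^2 = 8.128201 - 2.18359729 = 5.94460371
  phi_hat_1 = [gamma(1) gamma(0) - gamma(1) gamma(2)] / det = [(1.4777)(2.851) - (1.4777)(0.3447)] / 5.94460371 = 3.70355951 / 5.94460371 = 0.623
  phi_hat_2 = [gamma(0) gamma(2) - gamma(1)^2] / det = [(2.851)(0.3447) - (1.4777)^2] / 5.94460371 = -1.20085759 / 5.94460371 = -0.202
So phi_hat = [0.6230, -0.2020].
Therefore phi_hat_2 = -0.2020.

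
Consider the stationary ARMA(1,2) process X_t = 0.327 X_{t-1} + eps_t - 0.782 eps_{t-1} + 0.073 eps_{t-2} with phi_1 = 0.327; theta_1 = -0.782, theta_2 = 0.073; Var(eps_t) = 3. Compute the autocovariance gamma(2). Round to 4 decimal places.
\gamma(2) = -0.1915

Multiply the model equation by X_{t-k} and take expectations. With theta_0 = psi_0 = 1 and psi_j the MA(infinity) weights, this gives
  gamma(k) - sum_i phi_i gamma(k-i) = c_k,
  c_k = sigma^2 * sum_{j=k..q} theta_j psi_{j-k}   (c_k = 0 for k > q),
using gamma(-m) = gamma(m).
psi-weights needed (psi_j = theta_j + sum_i phi_i psi_{j-i}):
  psi_1 = theta_1 + phi_1 = -0.782 + (0.327) = -0.455
  psi_2 = theta_2 + phi_1 psi_1 = 0.073 + (0.327)(-0.455) = -0.075785
Right-hand sides:
  c_0 = sigma^2 (1 + theta_1 psi_1 + theta_2 psi_2) = 3 * (1 + (-0.782)(-0.455) + (0.073)(-0.075785)) = 3 * 1.350278 = 4.050833
  c_1 = sigma^2 (theta_1 + theta_2 psi_1) = 3 * (-0.782 + (0.073)(-0.455)) = -2.445645
  c_2 = sigma^2 theta_2 = 3 * (0.073) = 0.219
Equations for k = 0 and k = 1 (AR order 1):
  gamma(0) = phi_1 gamma(1) + c_0
  gamma(1) = phi_1 gamma(0) + c_1
Substituting the second into the first: gamma(0) (1 - phi_1^2) = c_0 + phi_1 c_1, so
  gamma(0) = (c_0 + phi_1 c_1) / (1 - phi_1^2) = (4.050833 + (0.327)(-2.445645)) / (1 - (0.327)^2) = 3.251107 / 0.893071 = 3.640368.
  gamma(1) = phi_1 gamma(0) + c_1 = (0.327)(3.640368) + (-2.445645) = -1.255245.
For k = 2: gamma(2) = phi_1 gamma(1) + c_2
  = (0.327)(-1.255245) + (0.219) = -0.191465.
Therefore gamma(2) = -0.1915 (to 4 decimal places).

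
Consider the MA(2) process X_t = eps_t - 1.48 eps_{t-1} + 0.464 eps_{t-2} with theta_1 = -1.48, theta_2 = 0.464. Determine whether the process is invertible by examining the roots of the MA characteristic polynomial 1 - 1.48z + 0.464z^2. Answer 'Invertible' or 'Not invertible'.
\text{Not invertible}

The MA(q) characteristic polynomial is P(z) = 1 - 1.48z + 0.464z^2.
Invertibility requires all roots to lie outside the unit circle, i.e. |z| > 1 for every root.
Set 1 + (-1.48) z + (0.464) z^2 = 0, i.e. a z^2 + b z + c = 0 with a = 0.464, b = -1.48, c = 1.
Discriminant D = b^2 - 4ac = (-1.48)^2 - 4*(0.464)*1 = 2.1904 - (1.856) = 0.3344.
D >= 0, so the roots are real: z = (-b +/- sqrt(D)) / (2a) = (1.48 +/- 0.578273) / (0.928).
  z_1 = (1.48 + 0.578273) / (0.928) = 2.218,   |z_1| = 2.218.
  z_2 = (1.48 - 0.578273) / (0.928) = 0.9717,   |z_2| = 0.9717.
Moduli of all roots: 2.2180, 0.9717.
All moduli strictly greater than 1? No.
Verdict: Not invertible.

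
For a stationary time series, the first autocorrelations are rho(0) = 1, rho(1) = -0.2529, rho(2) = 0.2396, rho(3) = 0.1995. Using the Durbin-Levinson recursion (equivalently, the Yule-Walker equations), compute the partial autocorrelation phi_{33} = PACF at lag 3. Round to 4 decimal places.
\phi_{33} = 0.3280

The PACF at lag k is phi_{kk}, the last component of the solution
to the Yule-Walker system G_k phi = r_k where
  (G_k)_{ij} = rho(|i - j|), (r_k)_i = rho(i), i,j = 1..k.
Equivalently, Durbin-Levinson gives phi_{kk} iteratively:
  phi_{11} = rho(1)
  phi_{kk} = [rho(k) - sum_{j=1..k-1} phi_{k-1,j} rho(k-j)]
            / [1 - sum_{j=1..k-1} phi_{k-1,j} rho(j)],
  phi_{k,j} = phi_{k-1,j} - phi_{kk} phi_{k-1,k-j},  j = 1..k-1.
Step k = 1:
  phi_11 = rho(1) = -0.2529.
Step k = 2:
  phi_22 = [rho(2) - phi_11 rho(1)] / [1 - phi_11 rho(1)] = [0.2396 - (-0.2529)(-0.2529)] / [1 - (-0.2529)(-0.2529)]
         = 0.17564159 / 0.93604159 = 0.187643.
  Update: phi_21 = phi_11 - phi_22 phi_11 = -0.2529 - (0.187643)(-0.2529) = -0.205445.
Step k = 3:
  phi_33 = [rho(3) - phi_21 rho(2) - phi_22 rho(1)] / [1 - phi_21 rho(1) - phi_22 rho(2)]
    numerator   = 0.1995 - (-0.205445)(0.2396) - (0.187643)(-0.2529) = 0.29617954
    denominator = 1 - (-0.205445)(-0.2529) - (0.187643)(0.2396) = 0.90308369
  phi_33 = 0.29617954 / 0.90308369 = 0.328.
Therefore phi_{33} = 0.3280.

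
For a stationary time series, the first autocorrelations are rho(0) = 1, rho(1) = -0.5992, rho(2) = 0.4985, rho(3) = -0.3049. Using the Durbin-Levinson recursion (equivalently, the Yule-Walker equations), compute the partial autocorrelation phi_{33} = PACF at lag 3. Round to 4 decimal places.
\phi_{33} = 0.0969

The PACF at lag k is phi_{kk}, the last component of the solution
to the Yule-Walker system G_k phi = r_k where
  (G_k)_{ij} = rho(|i - j|), (r_k)_i = rho(i), i,j = 1..k.
Equivalently, Durbin-Levinson gives phi_{kk} iteratively:
  phi_{11} = rho(1)
  phi_{kk} = [rho(k) - sum_{j=1..k-1} phi_{k-1,j} rho(k-j)]
            / [1 - sum_{j=1..k-1} phi_{k-1,j} rho(j)],
  phi_{k,j} = phi_{k-1,j} - phi_{kk} phi_{k-1,k-j},  j = 1..k-1.
Step k = 1:
  phi_11 = rho(1) = -0.5992.
Step k = 2:
  phi_22 = [rho(2) - phi_11 rho(1)] / [1 - phi_11 rho(1)] = [0.4985 - (-0.5992)(-0.5992)] / [1 - (-0.5992)(-0.5992)]
         = 0.13945936 / 0.64095936 = 0.217579.
  Update: phi_21 = phi_11 - phi_22 phi_11 = -0.5992 - (0.217579)(-0.5992) = -0.468827.
Step k = 3:
  phi_33 = [rho(3) - phi_21 rho(2) - phi_22 rho(1)] / [1 - phi_21 rho(1) - phi_22 rho(2)]
    numerator   = -0.3049 - (-0.468827)(0.4985) - (0.217579)(-0.5992) = 0.05918346
    denominator = 1 - (-0.468827)(-0.5992) - (0.217579)(0.4985) = 0.61061592
  phi_33 = 0.05918346 / 0.61061592 = 0.0969.
Therefore phi_{33} = 0.0969.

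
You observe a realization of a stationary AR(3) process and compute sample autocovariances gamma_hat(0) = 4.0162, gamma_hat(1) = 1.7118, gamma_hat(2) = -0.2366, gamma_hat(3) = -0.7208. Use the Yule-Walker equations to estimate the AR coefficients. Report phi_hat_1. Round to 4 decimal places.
\hat\phi_{1} = 0.5430

The Yule-Walker equations for an AR(p) process read, in matrix form,
  Gamma_p phi = r_p,   with   (Gamma_p)_{ij} = gamma(|i - j|),
                       (r_p)_i = gamma(i),   i,j = 1..p.
Substitute the sample gammas (Toeplitz matrix and right-hand side of size 3):
  Gamma_p = [[4.0162, 1.7118, -0.2366], [1.7118, 4.0162, 1.7118], [-0.2366, 1.7118, 4.0162]]
  r_p     = [1.7118, -0.2366, -0.7208]
Written out (R1..R3):
  (R1) 4.0162 phi_1 + 1.7118 phi_2 - 0.2366 phi_3 = 1.7118
  (R2) 1.7118 phi_1 + 4.0162 phi_2 + 1.7118 phi_3 = -0.2366
  (R3) -0.2366 phi_1 + 1.7118 phi_2 + 4.0162 phi_3 = -0.7208
Gaussian elimination:
  R2 <- R2 - (1.7118/4.0162) R1 = R2 - (0.426224) R1:  3.28659 phi_2 + 1.812645 phi_3 = -0.96621
  R3 <- R3 - (-0.2366/4.0162) R1 = R3 - (-0.058911) R1:  1.812645 phi_2 + 4.002262 phi_3 = -0.619955
  R3 <- R3 - (1.812645/3.28659) R2 = R3 - (0.551527) R2:  3.002538 phi_3 = -0.087064
Back-substitution:
  phi_hat_3 = -0.087064 / 3.002538 = -0.028997
  phi_hat_2 = (-0.96621 - (1.812645)(-0.028997)) / 3.28659 = -0.277993
  phi_hat_1 = (1.7118 - (1.7118)(-0.277993) - (-0.2366)(-0.028997)) / 4.0162 = 0.543003
So phi_hat = [0.5430, -0.2780, -0.0290].
Therefore phi_hat_1 = 0.5430.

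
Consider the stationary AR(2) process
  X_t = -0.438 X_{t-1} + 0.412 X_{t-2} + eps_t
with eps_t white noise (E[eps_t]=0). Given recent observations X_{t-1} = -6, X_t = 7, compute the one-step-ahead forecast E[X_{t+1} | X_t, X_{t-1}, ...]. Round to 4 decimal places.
E[X_{t+1} \mid \mathcal F_t] = -5.5380

For an AR(p) model X_t = c + sum_i phi_i X_{t-i} + eps_t, the
one-step-ahead conditional mean is
  E[X_{t+1} | X_t, ...] = c + sum_i phi_i X_{t+1-i}.
Substitute known values:
  E[X_{t+1} | ...] = (-0.438) * (7) + (0.412) * (-6)
                   = -5.5380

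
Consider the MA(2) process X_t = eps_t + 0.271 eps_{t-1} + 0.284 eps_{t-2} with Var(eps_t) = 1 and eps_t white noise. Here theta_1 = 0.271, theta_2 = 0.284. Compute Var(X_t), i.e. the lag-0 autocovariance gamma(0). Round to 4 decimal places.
\gamma(0) = 1.1541

For an MA(q) process X_t = eps_t + sum_i theta_i eps_{t-i} with
Var(eps_t) = sigma^2, the variance is
  gamma(0) = sigma^2 * (1 + sum_i theta_i^2).
  sum_i theta_i^2 = (0.271)^2 + (0.284)^2 = 0.073441 + 0.080656 = 0.154097.
  gamma(0) = 1 * (1 + 0.154097) = 1 * 1.154097 = 1.154097, which rounds to 1.1541.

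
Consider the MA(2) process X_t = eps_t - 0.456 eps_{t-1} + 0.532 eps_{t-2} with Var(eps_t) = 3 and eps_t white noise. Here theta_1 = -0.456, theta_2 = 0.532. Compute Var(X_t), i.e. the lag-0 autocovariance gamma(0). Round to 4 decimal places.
\gamma(0) = 4.4729

For an MA(q) process X_t = eps_t + sum_i theta_i eps_{t-i} with
Var(eps_t) = sigma^2, the variance is
  gamma(0) = sigma^2 * (1 + sum_i theta_i^2).
  sum_i theta_i^2 = (-0.456)^2 + (0.532)^2 = 0.207936 + 0.283024 = 0.49096.
  gamma(0) = 3 * (1 + 0.49096) = 3 * 1.49096 = 4.47288, which rounds to 4.4729.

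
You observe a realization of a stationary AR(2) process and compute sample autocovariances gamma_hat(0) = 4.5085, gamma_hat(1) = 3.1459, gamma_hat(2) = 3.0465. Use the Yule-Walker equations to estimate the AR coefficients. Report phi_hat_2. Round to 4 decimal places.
\hat\phi_{2} = 0.3680

The Yule-Walker equations for an AR(p) process read, in matrix form,
  Gamma_p phi = r_p,   with   (Gamma_p)_{ij} = gamma(|i - j|),
                       (r_p)_i = gamma(i),   i,j = 1..p.
Substitute the sample gammas (Toeplitz matrix and right-hand side of size 2):
  Gamma_p = [[4.5085, 3.1459], [3.1459, 4.5085]]
  r_p     = [3.1459, 3.0465]
Written out:
  4.5085 phi_1 + 3.1459 phi_2 = 3.1459
  3.1459 phi_1 + 4.5085 phi_2 = 3.0465
Solve by Cramer's rule:
  det = gamma(0)^2 - gamma(1)^2 = (4.5085)^2 - (3.1459)^2 = 20.32657225 - 9.89668681 = 10.42988544
  phi_hat_1 = [gamma(1) gamma(0) - gamma(1) gamma(2)] / det = [(3.1459)(4.5085) - (3.1459)(3.0465)] / 10.42988544 = 4.5993058 / 10.42988544 = 0.441
  phi_hat_2 = [gamma(0) gamma(2) - gamma(1)^2] / det = [(4.5085)(3.0465) - (3.1459)^2] / 10.42988544 = 3.83845844 / 10.42988544 = 0.368
So phi_hat = [0.4410, 0.3680].
Therefore phi_hat_2 = 0.3680.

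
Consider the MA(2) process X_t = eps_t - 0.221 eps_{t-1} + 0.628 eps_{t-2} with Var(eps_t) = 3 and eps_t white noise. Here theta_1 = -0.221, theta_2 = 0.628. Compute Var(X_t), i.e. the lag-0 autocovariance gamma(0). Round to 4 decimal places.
\gamma(0) = 4.3297

For an MA(q) process X_t = eps_t + sum_i theta_i eps_{t-i} with
Var(eps_t) = sigma^2, the variance is
  gamma(0) = sigma^2 * (1 + sum_i theta_i^2).
  sum_i theta_i^2 = (-0.221)^2 + (0.628)^2 = 0.048841 + 0.394384 = 0.443225.
  gamma(0) = 3 * (1 + 0.443225) = 3 * 1.443225 = 4.329675, which rounds to 4.3297.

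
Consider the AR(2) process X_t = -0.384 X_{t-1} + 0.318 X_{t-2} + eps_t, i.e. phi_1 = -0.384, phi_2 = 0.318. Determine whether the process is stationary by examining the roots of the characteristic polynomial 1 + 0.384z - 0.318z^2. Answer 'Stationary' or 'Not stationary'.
\text{Stationary}

The AR(p) characteristic polynomial is P(z) = 1 + 0.384z - 0.318z^2.
Stationarity requires all roots to lie outside the unit circle, i.e. |z| > 1 for every root.
Set 1 + (0.384) z + (-0.318) z^2 = 0, i.e. a z^2 + b z + c = 0 with a = -0.318, b = 0.384, c = 1.
Discriminant D = b^2 - 4ac = (0.384)^2 - 4*(-0.318)*1 = 0.147456 - (-1.272) = 1.419456.
D >= 0, so the roots are real: z = (-b +/- sqrt(D)) / (2a) = (-0.384 +/- 1.191409) / (-0.636).
  z_1 = (-0.384 + 1.191409) / (-0.636) = -1.2695,   |z_1| = 1.2695.
  z_2 = (-0.384 - 1.191409) / (-0.636) = 2.4771,   |z_2| = 2.4771.
Moduli of all roots: 1.2695, 2.4771.
All moduli strictly greater than 1? Yes.
Verdict: Stationary.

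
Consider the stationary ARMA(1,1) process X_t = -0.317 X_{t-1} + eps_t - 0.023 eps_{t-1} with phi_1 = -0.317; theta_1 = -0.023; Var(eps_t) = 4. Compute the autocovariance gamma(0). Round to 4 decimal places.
\gamma(0) = 4.5141

Multiply the model equation by X_{t-k} and take expectations. With theta_0 = psi_0 = 1 and psi_j the MA(infinity) weights, this gives
  gamma(k) - sum_i phi_i gamma(k-i) = c_k,
  c_k = sigma^2 * sum_{j=k..q} theta_j psi_{j-k}   (c_k = 0 for k > q),
using gamma(-m) = gamma(m).
psi-weights needed (psi_j = theta_j + sum_i phi_i psi_{j-i}):
  psi_1 = theta_1 + phi_1 = -0.023 + (-0.317) = -0.34
Right-hand sides:
  c_0 = sigma^2 (1 + theta_1 psi_1) = 4 * (1 + (-0.023)(-0.34)) = 4 * 1.00782 = 4.03128
  c_1 = sigma^2 theta_1 = 4 * (-0.023) = -0.092
  c_2 = 0
Equations for k = 0 and k = 1 (AR order 1):
  gamma(0) = phi_1 gamma(1) + c_0
  gamma(1) = phi_1 gamma(0) + c_1
Substituting the second into the first: gamma(0) (1 - phi_1^2) = c_0 + phi_1 c_1, so
  gamma(0) = (c_0 + phi_1 c_1) / (1 - phi_1^2) = (4.03128 + (-0.317)(-0.092)) / (1 - (-0.317)^2) = 4.060444 / 0.899511 = 4.514057.
Therefore gamma(0) = 4.5141 (to 4 decimal places).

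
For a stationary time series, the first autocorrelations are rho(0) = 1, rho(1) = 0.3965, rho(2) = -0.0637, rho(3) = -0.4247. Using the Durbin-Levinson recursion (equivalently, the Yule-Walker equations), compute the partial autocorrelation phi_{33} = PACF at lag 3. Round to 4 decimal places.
\phi_{33} = -0.3681

The PACF at lag k is phi_{kk}, the last component of the solution
to the Yule-Walker system G_k phi = r_k where
  (G_k)_{ij} = rho(|i - j|), (r_k)_i = rho(i), i,j = 1..k.
Equivalently, Durbin-Levinson gives phi_{kk} iteratively:
  phi_{11} = rho(1)
  phi_{kk} = [rho(k) - sum_{j=1..k-1} phi_{k-1,j} rho(k-j)]
            / [1 - sum_{j=1..k-1} phi_{k-1,j} rho(j)],
  phi_{k,j} = phi_{k-1,j} - phi_{kk} phi_{k-1,k-j},  j = 1..k-1.
Step k = 1:
  phi_11 = rho(1) = 0.3965.
Step k = 2:
  phi_22 = [rho(2) - phi_11 rho(1)] / [1 - phi_11 rho(1)] = [-0.0637 - (0.3965)(0.3965)] / [1 - (0.3965)(0.3965)]
         = -0.22091225 / 0.84278775 = -0.262121.
  Update: phi_21 = phi_11 - phi_22 phi_11 = 0.3965 - (-0.262121)(0.3965) = 0.500431.
Step k = 3:
  phi_33 = [rho(3) - phi_21 rho(2) - phi_22 rho(1)] / [1 - phi_21 rho(1) - phi_22 rho(2)]
    numerator   = -0.4247 - (0.500431)(-0.0637) - (-0.262121)(0.3965) = -0.28889163
    denominator = 1 - (0.500431)(0.3965) - (-0.262121)(-0.0637) = 0.78488204
  phi_33 = -0.28889163 / 0.78488204 = -0.3681.
Therefore phi_{33} = -0.3681.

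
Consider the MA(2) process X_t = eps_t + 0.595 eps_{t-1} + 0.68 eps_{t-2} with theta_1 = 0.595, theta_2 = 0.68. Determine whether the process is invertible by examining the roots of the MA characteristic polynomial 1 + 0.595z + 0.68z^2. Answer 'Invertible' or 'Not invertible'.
\text{Invertible}

The MA(q) characteristic polynomial is P(z) = 1 + 0.595z + 0.68z^2.
Invertibility requires all roots to lie outside the unit circle, i.e. |z| > 1 for every root.
Set 1 + (0.595) z + (0.68) z^2 = 0, i.e. a z^2 + b z + c = 0 with a = 0.68, b = 0.595, c = 1.
Discriminant D = b^2 - 4ac = (0.595)^2 - 4*(0.68)*1 = 0.354025 - (2.72) = -2.365975.
D < 0, so the roots are the complex-conjugate pair z = (-b +/- i sqrt(-D)) / (2a) = -0.4375 +/- 1.131i.
For a conjugate pair |z|^2 = z * conj(z) = (product of roots) = c/a = 1/(0.68) = 1.470588, so |z| = sqrt(1.470588) = 1.2127 for both roots.
Moduli of all roots: 1.2127, 1.2127.
All moduli strictly greater than 1? Yes.
Verdict: Invertible.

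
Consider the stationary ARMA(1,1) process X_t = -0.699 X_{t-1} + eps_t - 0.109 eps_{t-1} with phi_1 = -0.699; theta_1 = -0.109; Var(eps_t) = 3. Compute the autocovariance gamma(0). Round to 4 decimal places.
\gamma(0) = 6.8299

Multiply the model equation by X_{t-k} and take expectations. With theta_0 = psi_0 = 1 and psi_j the MA(infinity) weights, this gives
  gamma(k) - sum_i phi_i gamma(k-i) = c_k,
  c_k = sigma^2 * sum_{j=k..q} theta_j psi_{j-k}   (c_k = 0 for k > q),
using gamma(-m) = gamma(m).
psi-weights needed (psi_j = theta_j + sum_i phi_i psi_{j-i}):
  psi_1 = theta_1 + phi_1 = -0.109 + (-0.699) = -0.808
Right-hand sides:
  c_0 = sigma^2 (1 + theta_1 psi_1) = 3 * (1 + (-0.109)(-0.808)) = 3 * 1.088072 = 3.264216
  c_1 = sigma^2 theta_1 = 3 * (-0.109) = -0.327
  c_2 = 0
Equations for k = 0 and k = 1 (AR order 1):
  gamma(0) = phi_1 gamma(1) + c_0
  gamma(1) = phi_1 gamma(0) + c_1
Substituting the second into the first: gamma(0) (1 - phi_1^2) = c_0 + phi_1 c_1, so
  gamma(0) = (c_0 + phi_1 c_1) / (1 - phi_1^2) = (3.264216 + (-0.699)(-0.327)) / (1 - (-0.699)^2) = 3.492789 / 0.511399 = 6.829871.
Therefore gamma(0) = 6.8299 (to 4 decimal places).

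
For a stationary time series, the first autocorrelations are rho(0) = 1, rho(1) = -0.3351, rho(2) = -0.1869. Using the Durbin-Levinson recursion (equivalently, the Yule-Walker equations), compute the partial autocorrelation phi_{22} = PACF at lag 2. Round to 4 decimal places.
\phi_{22} = -0.3370

The PACF at lag k is phi_{kk}, the last component of the solution
to the Yule-Walker system G_k phi = r_k where
  (G_k)_{ij} = rho(|i - j|), (r_k)_i = rho(i), i,j = 1..k.
Equivalently, Durbin-Levinson gives phi_{kk} iteratively:
  phi_{11} = rho(1)
  phi_{kk} = [rho(k) - sum_{j=1..k-1} phi_{k-1,j} rho(k-j)]
            / [1 - sum_{j=1..k-1} phi_{k-1,j} rho(j)],
  phi_{k,j} = phi_{k-1,j} - phi_{kk} phi_{k-1,k-j},  j = 1..k-1.
Step k = 1:
  phi_11 = rho(1) = -0.3351.
Step k = 2:
  phi_22 = [rho(2) - phi_11 rho(1)] / [1 - phi_11 rho(1)] = [-0.1869 - (-0.3351)(-0.3351)] / [1 - (-0.3351)(-0.3351)]
         = -0.29919201 / 0.88770799 = -0.337.
Therefore phi_{22} = -0.3370.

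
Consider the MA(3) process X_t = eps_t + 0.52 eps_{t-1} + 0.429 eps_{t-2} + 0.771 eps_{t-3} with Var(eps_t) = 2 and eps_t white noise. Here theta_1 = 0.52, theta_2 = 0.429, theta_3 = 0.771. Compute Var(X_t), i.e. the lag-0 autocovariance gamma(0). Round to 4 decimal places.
\gamma(0) = 4.0978

For an MA(q) process X_t = eps_t + sum_i theta_i eps_{t-i} with
Var(eps_t) = sigma^2, the variance is
  gamma(0) = sigma^2 * (1 + sum_i theta_i^2).
  sum_i theta_i^2 = (0.52)^2 + (0.429)^2 + (0.771)^2 = 0.2704 + 0.184041 + 0.594441 = 1.048882.
  gamma(0) = 2 * (1 + 1.048882) = 2 * 2.048882 = 4.097764, which rounds to 4.0978.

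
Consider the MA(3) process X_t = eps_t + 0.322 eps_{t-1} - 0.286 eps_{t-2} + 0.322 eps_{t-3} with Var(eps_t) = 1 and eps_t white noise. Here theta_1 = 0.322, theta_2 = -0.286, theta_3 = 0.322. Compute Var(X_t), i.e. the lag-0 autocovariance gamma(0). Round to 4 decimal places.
\gamma(0) = 1.2892

For an MA(q) process X_t = eps_t + sum_i theta_i eps_{t-i} with
Var(eps_t) = sigma^2, the variance is
  gamma(0) = sigma^2 * (1 + sum_i theta_i^2).
  sum_i theta_i^2 = (0.322)^2 + (-0.286)^2 + (0.322)^2 = 0.103684 + 0.081796 + 0.103684 = 0.289164.
  gamma(0) = 1 * (1 + 0.289164) = 1 * 1.289164 = 1.289164, which rounds to 1.2892.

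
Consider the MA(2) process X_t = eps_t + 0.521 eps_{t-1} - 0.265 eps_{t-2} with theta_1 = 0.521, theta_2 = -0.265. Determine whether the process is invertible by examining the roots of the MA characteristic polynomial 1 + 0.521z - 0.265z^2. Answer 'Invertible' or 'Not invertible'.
\text{Invertible}

The MA(q) characteristic polynomial is P(z) = 1 + 0.521z - 0.265z^2.
Invertibility requires all roots to lie outside the unit circle, i.e. |z| > 1 for every root.
Set 1 + (0.521) z + (-0.265) z^2 = 0, i.e. a z^2 + b z + c = 0 with a = -0.265, b = 0.521, c = 1.
Discriminant D = b^2 - 4ac = (0.521)^2 - 4*(-0.265)*1 = 0.271441 - (-1.06) = 1.331441.
D >= 0, so the roots are real: z = (-b +/- sqrt(D)) / (2a) = (-0.521 +/- 1.153881) / (-0.53).
  z_1 = (-0.521 + 1.153881) / (-0.53) = -1.1941,   |z_1| = 1.1941.
  z_2 = (-0.521 - 1.153881) / (-0.53) = 3.1602,   |z_2| = 3.1602.
Moduli of all roots: 1.1941, 3.1602.
All moduli strictly greater than 1? Yes.
Verdict: Invertible.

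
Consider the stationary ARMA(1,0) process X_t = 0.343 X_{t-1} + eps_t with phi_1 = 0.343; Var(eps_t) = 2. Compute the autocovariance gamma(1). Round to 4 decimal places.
\gamma(1) = 0.7775

Multiply the model equation by X_{t-k} and take expectations. With theta_0 = psi_0 = 1 and psi_j the MA(infinity) weights, this gives
  gamma(k) - sum_i phi_i gamma(k-i) = c_k,
  c_k = sigma^2 * sum_{j=k..q} theta_j psi_{j-k}   (c_k = 0 for k > q),
using gamma(-m) = gamma(m).
Pure AR (q = 0): c_0 = sigma^2 = 2, c_k = 0 for k >= 1.
Equations for k = 0 and k = 1 (AR order 1):
  gamma(0) = phi_1 gamma(1) + c_0
  gamma(1) = phi_1 gamma(0) + c_1
Substituting the second into the first: gamma(0) (1 - phi_1^2) = c_0 + phi_1 c_1, so
  gamma(0) = c_0 / (1 - phi_1^2) = 2 / (1 - (0.343)^2) = 2 / 0.882351 = 2.266672.
  gamma(1) = phi_1 gamma(0) = (0.343)(2.266672) = 0.777468.
Therefore gamma(1) = 0.7775 (to 4 decimal places).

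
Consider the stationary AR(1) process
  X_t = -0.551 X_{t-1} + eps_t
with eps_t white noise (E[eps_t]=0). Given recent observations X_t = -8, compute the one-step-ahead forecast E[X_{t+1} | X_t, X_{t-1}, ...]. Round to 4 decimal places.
E[X_{t+1} \mid \mathcal F_t] = 4.4080

For an AR(p) model X_t = c + sum_i phi_i X_{t-i} + eps_t, the
one-step-ahead conditional mean is
  E[X_{t+1} | X_t, ...] = c + sum_i phi_i X_{t+1-i}.
Substitute known values:
  E[X_{t+1} | ...] = (-0.551) * (-8)
                   = 4.4080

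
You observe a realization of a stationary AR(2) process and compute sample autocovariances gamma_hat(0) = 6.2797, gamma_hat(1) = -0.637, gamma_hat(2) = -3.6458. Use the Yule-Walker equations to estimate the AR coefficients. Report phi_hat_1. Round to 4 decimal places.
\hat\phi_{1} = -0.1620

The Yule-Walker equations for an AR(p) process read, in matrix form,
  Gamma_p phi = r_p,   with   (Gamma_p)_{ij} = gamma(|i - j|),
                       (r_p)_i = gamma(i),   i,j = 1..p.
Substitute the sample gammas (Toeplitz matrix and right-hand side of size 2):
  Gamma_p = [[6.2797, -0.637], [-0.637, 6.2797]]
  r_p     = [-0.637, -3.6458]
Written out:
  6.2797 phi_1 - 0.637 phi_2 = -0.637
  -0.637 phi_1 + 6.2797 phi_2 = -3.6458
Solve by Cramer's rule:
  det = gamma(0)^2 - gamma(1)^2 = (6.2797)^2 - (-0.637)^2 = 39.43463209 - 0.405769 = 39.02886309
  phi_hat_1 = [gamma(1) gamma(0) - gamma(1) gamma(2)] / det = [(-0.637)(6.2797) - (-0.637)(-3.6458)] / 39.02886309 = -6.3225435 / 39.02886309 = -0.162
  phi_hat_2 = [gamma(0) gamma(2) - gamma(1)^2] / det = [(6.2797)(-3.6458) - (-0.637)^2] / 39.02886309 = -23.30029926 / 39.02886309 = -0.597
So phi_hat = [-0.1620, -0.5970].
Therefore phi_hat_1 = -0.1620.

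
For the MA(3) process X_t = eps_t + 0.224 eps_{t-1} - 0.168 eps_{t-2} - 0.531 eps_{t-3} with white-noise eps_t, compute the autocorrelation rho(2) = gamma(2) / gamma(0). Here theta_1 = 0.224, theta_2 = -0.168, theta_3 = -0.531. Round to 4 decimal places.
\rho(2) = -0.2109

For an MA(q) process with theta_0 = 1, the autocovariance is
  gamma(k) = sigma^2 * sum_{i=0..q-k} theta_i * theta_{i+k},
and rho(k) = gamma(k) / gamma(0). Sigma^2 cancels.
  numerator   = (1)*(-0.168) + (0.224)*(-0.531) = -0.286944.
  denominator = (1)^2 + (0.224)^2 + (-0.168)^2 + (-0.531)^2 = 1.360361.
  rho(2) = -0.286944 / 1.360361 = -0.2109.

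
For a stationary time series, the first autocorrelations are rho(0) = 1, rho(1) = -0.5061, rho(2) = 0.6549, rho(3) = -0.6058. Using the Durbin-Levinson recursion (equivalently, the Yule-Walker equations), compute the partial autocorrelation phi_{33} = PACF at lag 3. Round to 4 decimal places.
\phi_{33} = -0.3409

The PACF at lag k is phi_{kk}, the last component of the solution
to the Yule-Walker system G_k phi = r_k where
  (G_k)_{ij} = rho(|i - j|), (r_k)_i = rho(i), i,j = 1..k.
Equivalently, Durbin-Levinson gives phi_{kk} iteratively:
  phi_{11} = rho(1)
  phi_{kk} = [rho(k) - sum_{j=1..k-1} phi_{k-1,j} rho(k-j)]
            / [1 - sum_{j=1..k-1} phi_{k-1,j} rho(j)],
  phi_{k,j} = phi_{k-1,j} - phi_{kk} phi_{k-1,k-j},  j = 1..k-1.
Step k = 1:
  phi_11 = rho(1) = -0.5061.
Step k = 2:
  phi_22 = [rho(2) - phi_11 rho(1)] / [1 - phi_11 rho(1)] = [0.6549 - (-0.5061)(-0.5061)] / [1 - (-0.5061)(-0.5061)]
         = 0.39876279 / 0.74386279 = 0.53607.
  Update: phi_21 = phi_11 - phi_22 phi_11 = -0.5061 - (0.53607)(-0.5061) = -0.234795.
Step k = 3:
  phi_33 = [rho(3) - phi_21 rho(2) - phi_22 rho(1)] / [1 - phi_21 rho(1) - phi_22 rho(2)]
    numerator   = -0.6058 - (-0.234795)(0.6549) - (0.53607)(-0.5061) = -0.18072768
    denominator = 1 - (-0.234795)(-0.5061) - (0.53607)(0.6549) = 0.53009788
  phi_33 = -0.18072768 / 0.53009788 = -0.3409.
Therefore phi_{33} = -0.3409.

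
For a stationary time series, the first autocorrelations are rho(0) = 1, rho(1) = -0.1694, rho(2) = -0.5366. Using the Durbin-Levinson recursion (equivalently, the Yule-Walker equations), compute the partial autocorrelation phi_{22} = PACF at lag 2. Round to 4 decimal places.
\phi_{22} = -0.5820

The PACF at lag k is phi_{kk}, the last component of the solution
to the Yule-Walker system G_k phi = r_k where
  (G_k)_{ij} = rho(|i - j|), (r_k)_i = rho(i), i,j = 1..k.
Equivalently, Durbin-Levinson gives phi_{kk} iteratively:
  phi_{11} = rho(1)
  phi_{kk} = [rho(k) - sum_{j=1..k-1} phi_{k-1,j} rho(k-j)]
            / [1 - sum_{j=1..k-1} phi_{k-1,j} rho(j)],
  phi_{k,j} = phi_{k-1,j} - phi_{kk} phi_{k-1,k-j},  j = 1..k-1.
Step k = 1:
  phi_11 = rho(1) = -0.1694.
Step k = 2:
  phi_22 = [rho(2) - phi_11 rho(1)] / [1 - phi_11 rho(1)] = [-0.5366 - (-0.1694)(-0.1694)] / [1 - (-0.1694)(-0.1694)]
         = -0.56529636 / 0.97130364 = -0.582.
Therefore phi_{22} = -0.5820.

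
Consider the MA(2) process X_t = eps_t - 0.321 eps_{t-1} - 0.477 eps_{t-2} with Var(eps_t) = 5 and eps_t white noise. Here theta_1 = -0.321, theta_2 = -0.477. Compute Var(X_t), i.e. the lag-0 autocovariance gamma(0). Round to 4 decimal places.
\gamma(0) = 6.6529

For an MA(q) process X_t = eps_t + sum_i theta_i eps_{t-i} with
Var(eps_t) = sigma^2, the variance is
  gamma(0) = sigma^2 * (1 + sum_i theta_i^2).
  sum_i theta_i^2 = (-0.321)^2 + (-0.477)^2 = 0.103041 + 0.227529 = 0.33057.
  gamma(0) = 5 * (1 + 0.33057) = 5 * 1.33057 = 6.65285, which rounds to 6.6529.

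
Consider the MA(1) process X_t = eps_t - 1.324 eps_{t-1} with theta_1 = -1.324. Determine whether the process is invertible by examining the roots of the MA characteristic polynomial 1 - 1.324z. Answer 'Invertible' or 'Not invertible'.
\text{Not invertible}

The MA(q) characteristic polynomial is P(z) = 1 - 1.324z.
Invertibility requires all roots to lie outside the unit circle, i.e. |z| > 1 for every root.
This is linear in z: 1 + (-1.324) z = 0  =>  z = -1/(-1.324) = 0.755287,  |z| = 0.755287.
Moduli of all roots: 0.7553.
All moduli strictly greater than 1? No.
Verdict: Not invertible.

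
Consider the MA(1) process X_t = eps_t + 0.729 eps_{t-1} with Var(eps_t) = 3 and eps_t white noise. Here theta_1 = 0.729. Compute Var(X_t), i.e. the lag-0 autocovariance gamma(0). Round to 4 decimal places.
\gamma(0) = 4.5943

For an MA(q) process X_t = eps_t + sum_i theta_i eps_{t-i} with
Var(eps_t) = sigma^2, the variance is
  gamma(0) = sigma^2 * (1 + sum_i theta_i^2).
  sum_i theta_i^2 = (0.729)^2 = 0.531441.
  gamma(0) = 3 * (1 + 0.531441) = 3 * 1.531441 = 4.594323, which rounds to 4.5943.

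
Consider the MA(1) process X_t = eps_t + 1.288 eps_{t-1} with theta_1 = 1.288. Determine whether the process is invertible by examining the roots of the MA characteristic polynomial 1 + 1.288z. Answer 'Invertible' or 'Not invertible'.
\text{Not invertible}

The MA(q) characteristic polynomial is P(z) = 1 + 1.288z.
Invertibility requires all roots to lie outside the unit circle, i.e. |z| > 1 for every root.
This is linear in z: 1 + (1.288) z = 0  =>  z = -1/(1.288) = -0.776398,  |z| = 0.776398.
Moduli of all roots: 0.7764.
All moduli strictly greater than 1? No.
Verdict: Not invertible.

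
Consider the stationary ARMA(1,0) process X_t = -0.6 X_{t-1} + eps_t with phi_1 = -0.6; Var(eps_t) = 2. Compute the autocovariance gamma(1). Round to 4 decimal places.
\gamma(1) = -1.8750

Multiply the model equation by X_{t-k} and take expectations. With theta_0 = psi_0 = 1 and psi_j the MA(infinity) weights, this gives
  gamma(k) - sum_i phi_i gamma(k-i) = c_k,
  c_k = sigma^2 * sum_{j=k..q} theta_j psi_{j-k}   (c_k = 0 for k > q),
using gamma(-m) = gamma(m).
Pure AR (q = 0): c_0 = sigma^2 = 2, c_k = 0 for k >= 1.
Equations for k = 0 and k = 1 (AR order 1):
  gamma(0) = phi_1 gamma(1) + c_0
  gamma(1) = phi_1 gamma(0) + c_1
Substituting the second into the first: gamma(0) (1 - phi_1^2) = c_0 + phi_1 c_1, so
  gamma(0) = c_0 / (1 - phi_1^2) = 2 / (1 - (-0.6)^2) = 2 / 0.64 = 3.125.
  gamma(1) = phi_1 gamma(0) = (-0.6)(3.125) = -1.875.
Therefore gamma(1) = -1.8750 (to 4 decimal places).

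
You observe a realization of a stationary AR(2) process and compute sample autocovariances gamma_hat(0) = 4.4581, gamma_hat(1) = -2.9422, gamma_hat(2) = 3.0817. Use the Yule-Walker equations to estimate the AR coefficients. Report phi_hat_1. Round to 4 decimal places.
\hat\phi_{1} = -0.3610

The Yule-Walker equations for an AR(p) process read, in matrix form,
  Gamma_p phi = r_p,   with   (Gamma_p)_{ij} = gamma(|i - j|),
                       (r_p)_i = gamma(i),   i,j = 1..p.
Substitute the sample gammas (Toeplitz matrix and right-hand side of size 2):
  Gamma_p = [[4.4581, -2.9422], [-2.9422, 4.4581]]
  r_p     = [-2.9422, 3.0817]
Written out:
  4.4581 phi_1 - 2.9422 phi_2 = -2.9422
  -2.9422 phi_1 + 4.4581 phi_2 = 3.0817
Solve by Cramer's rule:
  det = gamma(0)^2 - gamma(1)^2 = (4.4581)^2 - (-2.9422)^2 = 19.87465561 - 8.65654084 = 11.21811477
  phi_hat_1 = [gamma(1) gamma(0) - gamma(1) gamma(2)] / det = [(-2.9422)(4.4581) - (-2.9422)(3.0817)] / 11.21811477 = -4.04964408 / 11.21811477 = -0.361
  phi_hat_2 = [gamma(0) gamma(2) - gamma(1)^2] / det = [(4.4581)(3.0817) - (-2.9422)^2] / 11.21811477 = 5.08198593 / 11.21811477 = 0.453
So phi_hat = [-0.3610, 0.4530].
Therefore phi_hat_1 = -0.3610.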